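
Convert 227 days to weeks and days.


32 weeks 3 days

Weeks: 227 ÷ 7 = 32 remainder 3


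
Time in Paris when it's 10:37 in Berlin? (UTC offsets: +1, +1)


Time difference = UTC+1 - UTC+1 = +0 hours
New hour = (10 + 0) mod 24
= 10 mod 24 = 10
Minutes unchanged → 10:37

10:37


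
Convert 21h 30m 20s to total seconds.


Hours: 21 × 3600 = 75600
Minutes: 30 × 60 = 1800
Seconds: 20
Total = 75600 + 1800 + 20 = 77420

77420 seconds


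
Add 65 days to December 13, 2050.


Start: December 13, 2050
Add 65 days
December 13 → January 1: 31 - 13 + 1 = 19 days (65 - 19 = 46 left)
January 1 → February 1: 31 - 1 + 1 = 31 days (46 - 31 = 15 left)
February 1 + 15 = February 16, 2051

February 16, 2051


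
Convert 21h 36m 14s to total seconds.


Hours: 21 × 3600 = 75600
Minutes: 36 × 60 = 2160
Seconds: 14
Total = 75600 + 2160 + 14 = 77774

77774 seconds


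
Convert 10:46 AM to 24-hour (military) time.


10:46

Input: 10:46 AM
AM hour stays: 10


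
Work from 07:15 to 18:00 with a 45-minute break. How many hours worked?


10h 0m (600 minutes)

Total time = (18×60+0) - (7×60+15)
= 1080 - 435 = 645 min
Minus break: 645 - 45 = 600 min
= 10h 0m


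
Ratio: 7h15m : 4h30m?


29:18 (1.61)

Duration 1: 435 minutes
Duration 2: 270 minutes
Ratio = 435:270
GCD = 15
Simplified = 29:18
As a decimal: 29/18 ≈ 1.61


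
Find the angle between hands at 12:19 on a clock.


Hour hand (12 ≡ 0 on the dial): 0×30 + 19×0.5 = 9.5°
Minute hand = 19×6 = 114°
Difference = |9.5 - 114| = 104.5°

104.5°


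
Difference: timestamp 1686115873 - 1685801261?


Difference = 1686115873 - 1685801261 = 314612 seconds
In hours: 314612 / 3600 ≈ 87.4
In days: 314612 / 86400 ≈ 3.64

314612 seconds (87.4 hours / 3.64 days)


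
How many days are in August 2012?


Month: August (month 8)
August has 31 days

31 days


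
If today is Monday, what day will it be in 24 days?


Start: Monday (index 0)
(0 + 24) mod 7
= 24 mod 7
= 3
Index 3 → Thursday

Thursday


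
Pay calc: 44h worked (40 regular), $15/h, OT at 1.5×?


$690.00

Regular: 40h × $15 = $600.00
Overtime: 44 - 40 = 4h
OT pay: 4h × $15 × 1.5 = $90.00
Total = $600.00 + $90.00 = $690.00


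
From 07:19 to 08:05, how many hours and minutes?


0h 46m

End time in minutes: 8×60 + 5 = 485
Start time in minutes: 7×60 + 19 = 439
Difference = 485 - 439 = 46 minutes
= 0 hours 46 minutes


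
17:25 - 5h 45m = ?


Start: 1045 minutes from midnight
Subtract: 345 minutes
Remaining: 1045 - 345 = 700
Hours: 11, Minutes: 40

11:40


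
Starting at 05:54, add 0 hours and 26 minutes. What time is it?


06:20

Start: 354 minutes from midnight
Add: 26 minutes
Total: 380 minutes
Hours: 380 ÷ 60 = 6 remainder 20


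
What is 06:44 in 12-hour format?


6:44 AM

Hour: 6
6 < 12 → AM


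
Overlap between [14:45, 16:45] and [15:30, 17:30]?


75 minutes

Meeting A: 885-1005 (in minutes from midnight)
Meeting B: 930-1050
Overlap start = max(885, 930) = 930
Overlap end = min(1005, 1050) = 1005
Overlap = max(0, 1005 - 930) = 75 min


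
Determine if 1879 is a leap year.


Rules: divisible by 4 AND (not by 100 OR by 400)
1879 ÷ 4 = 469 remainder 3 → not divisible by 4
Not divisible by 4 → not a leap year

No


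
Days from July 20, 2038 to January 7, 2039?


From July 20, 2038 to January 7, 2039
Rest of July 2038: 31 - 20 = 11
Full months: August 31, September 30, October 31, November 30, December 31
Days into January 2039: 7
Total = 11 + 31 + 30 + 31 + 30 + 31 + 7 = 171 days

171 days


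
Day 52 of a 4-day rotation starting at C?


Shift B

Shifts: A, B, C, D
Start: C (index 2)
Day 52: (2 + 52 - 1) mod 4
= 53 mod 4
= 1
Index 1 → shift B


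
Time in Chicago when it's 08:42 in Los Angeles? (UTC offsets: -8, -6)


Time difference = UTC-6 - UTC-8 = +2 hours
New hour = (8 + 2) mod 24
= 10 mod 24 = 10
Minutes unchanged → 10:42

10:42


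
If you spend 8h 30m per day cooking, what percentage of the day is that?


Time: 510 minutes
Day: 1440 minutes
Percentage = (510/1440) × 100 ≈ 35.4%

35.4%


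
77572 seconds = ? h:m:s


Hours: 77572 ÷ 3600 = 21 remainder 1972
Minutes: 1972 ÷ 60 = 32 remainder 52
Seconds: 52

21h 32m 52s


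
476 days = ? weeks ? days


Weeks: 476 ÷ 7 = 68 remainder 0

68 weeks 0 days


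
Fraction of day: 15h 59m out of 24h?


0.6660 (66.60%)

Total minutes: 15×60 + 59 = 959
Day = 24×60 = 1440 minutes
Fraction = 959/1440 ≈ 0.6660
As a percentage: 959/1440 × 100 ≈ 66.60%


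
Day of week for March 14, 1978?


Zeller's congruence:
q=14, m=3, k=78, j=19
h = (14 + ⌊13×4/5⌋ + 78 + ⌊78/4⌋ + ⌊19/4⌋ - 2×19) mod 7
= (14 + 10 + 78 + 19 + 4 - 38) mod 7
= 87 mod 7 = 3
h=3 → Tuesday

Tuesday


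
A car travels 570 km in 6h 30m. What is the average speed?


Distance: 570 km
Time: 6h 30m = 390 min = 390/60 = 13/2 hours
Speed = 570 ÷ (13/2) = 570 × 2 / 13 = 1140/13 ≈ 87.7 km/h

87.7 km/h


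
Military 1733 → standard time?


5:33 PM

Hour: 17
17 - 12 = 5 → PM


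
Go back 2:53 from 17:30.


Start: 1050 minutes from midnight
Subtract: 173 minutes
Remaining: 1050 - 173 = 877
Hours: 14, Minutes: 37

14:37


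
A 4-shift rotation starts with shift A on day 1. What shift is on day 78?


Shifts: A, B, C, D
Start: A (index 0)
Day 78: (0 + 78 - 1) mod 4
= 77 mod 4
= 1
Index 1 → shift B

Shift B


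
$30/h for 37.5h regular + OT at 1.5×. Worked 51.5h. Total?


$1755.00

Regular: 37.5h × $30 = $1125.00
Overtime: 51.5 - 37.5 = 14.0h
OT pay: 14.0h × $30 × 1.5 = $630.00
Total = $1125.00 + $630.00 = $1755.00


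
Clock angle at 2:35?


132.5°

Hour hand = 2×30 + 35×0.5 = 77.5°
Minute hand = 35×6 = 210°
Difference = |77.5 - 210| = 132.5°


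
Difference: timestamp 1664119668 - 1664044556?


75112 seconds (20.9 hours / 0.87 days)

Difference = 1664119668 - 1664044556 = 75112 seconds
In hours: 75112 / 3600 ≈ 20.9
In days: 75112 / 86400 ≈ 0.87


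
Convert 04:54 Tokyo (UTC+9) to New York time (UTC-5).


Time difference = UTC-5 - UTC+9 = -14 hours
New hour = (4 -14) mod 24
= -10 mod 24 = 14
Minutes unchanged → 14:54; -10 < 0 → previous day

14:54 (previous day)


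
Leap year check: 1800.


Rules: divisible by 4 AND (not by 100 OR by 400)
1800 ÷ 4 = 450 exactly → divisible by 4
1800 ÷ 100 = 18 exactly → divisible by 100
1800 ÷ 400 = 4 remainder 200 → not divisible by 400
Divisible by 100 but not by 400 → not a leap year

No


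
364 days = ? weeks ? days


52 weeks 0 days

Weeks: 364 ÷ 7 = 52 remainder 0


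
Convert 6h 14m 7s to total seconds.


22447 seconds

Hours: 6 × 3600 = 21600
Minutes: 14 × 60 = 840
Seconds: 7
Total = 21600 + 840 + 7 = 22447


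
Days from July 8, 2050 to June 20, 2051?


From July 8, 2050 to June 20, 2051
Rest of July 2050: 31 - 8 = 23
Full months: August 31, September 30, October 31, November 30, December 31, January 31, February 2051 28, March 31, April 30, May 31
Days into June 2051: 20
Total = 23 + 31 + 30 + 31 + 30 + 31 + 31 + 28 + 31 + 30 + 31 + 20 = 347 days

347 days


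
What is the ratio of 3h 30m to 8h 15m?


Duration 1: 210 minutes
Duration 2: 495 minutes
Ratio = 210:495
GCD = 15
Simplified = 14:33
As a decimal: 14/33 ≈ 0.42

14:33 (0.42)


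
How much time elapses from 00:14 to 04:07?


End time in minutes: 4×60 + 7 = 247
Start time in minutes: 0×60 + 14 = 14
Difference = 247 - 14 = 233 minutes
= 3 hours 53 minutes

3h 53m


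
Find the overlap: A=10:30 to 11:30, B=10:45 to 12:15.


Meeting A: 630-690 (in minutes from midnight)
Meeting B: 645-735
Overlap start = max(630, 645) = 645
Overlap end = min(690, 735) = 690
Overlap = max(0, 690 - 645) = 45 min

45 minutes


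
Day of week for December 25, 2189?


Friday

Zeller's congruence:
q=25, m=12, k=89, j=21
h = (25 + ⌊13×13/5⌋ + 89 + ⌊89/4⌋ + ⌊21/4⌋ - 2×21) mod 7
= (25 + 33 + 89 + 22 + 5 - 42) mod 7
= 132 mod 7 = 6
h=6 → Friday


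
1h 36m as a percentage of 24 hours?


0.0667 (6.67%)

Total minutes: 1×60 + 36 = 96
Day = 24×60 = 1440 minutes
Fraction = 96/1440 ≈ 0.0667
As a percentage: 96/1440 × 100 ≈ 6.67%


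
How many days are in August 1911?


31 days

Month: August (month 8)
August has 31 days


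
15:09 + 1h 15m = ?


16:24

Start: 909 minutes from midnight
Add: 75 minutes
Total: 984 minutes
Hours: 984 ÷ 60 = 16 remainder 24


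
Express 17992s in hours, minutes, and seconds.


Hours: 17992 ÷ 3600 = 4 remainder 3592
Minutes: 3592 ÷ 60 = 59 remainder 52
Seconds: 52

4h 59m 52s


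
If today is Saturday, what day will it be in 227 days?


Tuesday

Start: Saturday (index 5)
(5 + 227) mod 7
= 232 mod 7
= 1
Index 1 → Tuesday


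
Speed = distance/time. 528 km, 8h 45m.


60.3 km/h

Distance: 528 km
Time: 8h 45m = 525 min = 525/60 = 35/4 hours
Speed = 528 ÷ (35/4) = 528 × 4 / 35 = 2112/35 ≈ 60.3 km/h


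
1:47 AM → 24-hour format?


01:47

Input: 1:47 AM
AM hour stays: 1


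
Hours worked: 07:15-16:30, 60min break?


Total time = (16×60+30) - (7×60+15)
= 990 - 435 = 555 min
Minus break: 555 - 60 = 495 min
= 8h 15m

8h 15m (495 minutes)


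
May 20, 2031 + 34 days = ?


Start: May 20, 2031
Add 34 days
May 20 → June 1: 31 - 20 + 1 = 12 days (34 - 12 = 22 left)
June 1 + 22 = June 23, 2031

June 23, 2031


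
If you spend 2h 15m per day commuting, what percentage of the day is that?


9.4%

Time: 135 minutes
Day: 1440 minutes
Percentage = (135/1440) × 100 ≈ 9.4%


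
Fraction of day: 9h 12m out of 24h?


Total minutes: 9×60 + 12 = 552
Day = 24×60 = 1440 minutes
Fraction = 552/1440 ≈ 0.3833
As a percentage: 552/1440 × 100 ≈ 38.33%

0.3833 (38.33%)


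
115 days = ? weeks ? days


Weeks: 115 ÷ 7 = 16 remainder 3

16 weeks 3 days


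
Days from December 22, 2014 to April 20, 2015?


119 days

From December 22, 2014 to April 20, 2015
Rest of December 2014: 31 - 22 = 9
Full months: January 31, February 2015 28, March 31
Days into April 2015: 20
Total = 9 + 31 + 28 + 31 + 20 = 119 days


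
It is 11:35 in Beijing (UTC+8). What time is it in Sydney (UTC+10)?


13:35

Time difference = UTC+10 - UTC+8 = +2 hours
New hour = (11 + 2) mod 24
= 13 mod 24 = 13
Minutes unchanged → 13:35


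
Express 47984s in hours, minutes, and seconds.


Hours: 47984 ÷ 3600 = 13 remainder 1184
Minutes: 1184 ÷ 60 = 19 remainder 44
Seconds: 44

13h 19m 44s


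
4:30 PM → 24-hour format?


16:30

Input: 4:30 PM
PM: 4 + 12 = 16


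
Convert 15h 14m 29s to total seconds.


54869 seconds

Hours: 15 × 3600 = 54000
Minutes: 14 × 60 = 840
Seconds: 29
Total = 54000 + 840 + 29 = 54869


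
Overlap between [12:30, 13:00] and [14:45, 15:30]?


Meeting A: 750-780 (in minutes from midnight)
Meeting B: 885-930
Overlap start = max(750, 885) = 885
Overlap end = min(780, 930) = 780
Overlap = max(0, 780 - 885) = 0 min

0 minutes


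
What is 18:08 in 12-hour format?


Hour: 18
18 - 12 = 6 → PM

6:08 PM


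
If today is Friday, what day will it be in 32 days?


Start: Friday (index 4)
(4 + 32) mod 7
= 36 mod 7
= 1
Index 1 → Tuesday

Tuesday


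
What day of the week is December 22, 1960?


Zeller's congruence:
q=22, m=12, k=60, j=19
h = (22 + ⌊13×13/5⌋ + 60 + ⌊60/4⌋ + ⌊19/4⌋ - 2×19) mod 7
= (22 + 33 + 60 + 15 + 4 - 38) mod 7
= 96 mod 7 = 5
h=5 → Thursday

Thursday


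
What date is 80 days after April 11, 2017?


Start: April 11, 2017
Add 80 days
April 11 → May 1: 30 - 11 + 1 = 20 days (80 - 20 = 60 left)
May 1 → June 1: 31 - 1 + 1 = 31 days (60 - 31 = 29 left)
June 1 + 29 = June 30, 2017

June 30, 2017


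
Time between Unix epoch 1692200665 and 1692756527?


555862 seconds (154.4 hours / 6.43 days)

Difference = 1692756527 - 1692200665 = 555862 seconds
In hours: 555862 / 3600 ≈ 154.4
In days: 555862 / 86400 ≈ 6.43


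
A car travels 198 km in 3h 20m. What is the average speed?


Distance: 198 km
Time: 3h 20m = 200 min = 200/60 = 10/3 hours
Speed = 198 ÷ (10/3) = 198 × 3 / 10 = 594/10 = 59.4 km/h

59.4 km/h


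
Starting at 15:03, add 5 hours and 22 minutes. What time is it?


Start: 903 minutes from midnight
Add: 322 minutes
Total: 1225 minutes
Hours: 1225 ÷ 60 = 20 remainder 25

20:25


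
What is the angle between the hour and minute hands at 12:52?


Hour hand (12 ≡ 0 on the dial): 0×30 + 52×0.5 = 26.0°
Minute hand = 52×6 = 312°
Difference = |26.0 - 312| = 286.0°
Since > 180°: 360 - 286.0 = 74.0°

74.0°


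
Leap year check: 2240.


Rules: divisible by 4 AND (not by 100 OR by 400)
2240 ÷ 4 = 560 exactly → divisible by 4
2240 ÷ 100 = 22 remainder 40 → not divisible by 100
Divisible by 4 but not by 100 → leap year

Yes


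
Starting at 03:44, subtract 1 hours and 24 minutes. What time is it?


Start: 224 minutes from midnight
Subtract: 84 minutes
Remaining: 224 - 84 = 140
Hours: 2, Minutes: 20

02:20


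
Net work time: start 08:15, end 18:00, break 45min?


9h 0m (540 minutes)

Total time = (18×60+0) - (8×60+15)
= 1080 - 495 = 585 min
Minus break: 585 - 45 = 540 min
= 9h 0m


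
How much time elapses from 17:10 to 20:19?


End time in minutes: 20×60 + 19 = 1219
Start time in minutes: 17×60 + 10 = 1030
Difference = 1219 - 1030 = 189 minutes
= 3 hours 9 minutes

3h 9m


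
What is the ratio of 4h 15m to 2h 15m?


Duration 1: 255 minutes
Duration 2: 135 minutes
Ratio = 255:135
GCD = 15
Simplified = 17:9
As a decimal: 17/9 ≈ 1.89

17:9 (1.89)


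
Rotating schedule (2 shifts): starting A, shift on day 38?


Shift B

Shifts: A, B
Start: A (index 0)
Day 38: (0 + 38 - 1) mod 2
= 37 mod 2
= 1
Index 1 → shift B


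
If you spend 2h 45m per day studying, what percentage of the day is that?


Time: 165 minutes
Day: 1440 minutes
Percentage = (165/1440) × 100 ≈ 11.5%

11.5%


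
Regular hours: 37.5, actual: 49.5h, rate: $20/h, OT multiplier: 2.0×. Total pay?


$1230.00

Regular: 37.5h × $20 = $750.00
Overtime: 49.5 - 37.5 = 12.0h
OT pay: 12.0h × $20 × 2.0 = $480.00
Total = $750.00 + $480.00 = $1230.00


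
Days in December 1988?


31 days

Month: December (month 12)
December has 31 days


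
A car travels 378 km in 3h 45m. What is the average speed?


100.8 km/h

Distance: 378 km
Time: 3h 45m = 225 min = 225/60 = 15/4 hours
Speed = 378 ÷ (15/4) = 378 × 4 / 15 = 1512/15 = 100.8 km/h


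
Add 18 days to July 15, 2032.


August 2, 2032

Start: July 15, 2032
Add 18 days
July 15 → August 1: 31 - 15 + 1 = 17 days (18 - 17 = 1 left)
August 1 + 1 = August 2, 2032


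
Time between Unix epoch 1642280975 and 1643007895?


Difference = 1643007895 - 1642280975 = 726920 seconds
In hours: 726920 / 3600 ≈ 201.9
In days: 726920 / 86400 ≈ 8.41

726920 seconds (201.9 hours / 8.41 days)


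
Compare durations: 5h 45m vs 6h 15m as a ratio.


Duration 1: 345 minutes
Duration 2: 375 minutes
Ratio = 345:375
GCD = 15
Simplified = 23:25
As a decimal: 23/25 = 0.92

23:25 (0.92)


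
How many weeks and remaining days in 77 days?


Weeks: 77 ÷ 7 = 11 remainder 0

11 weeks 0 days


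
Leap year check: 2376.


Rules: divisible by 4 AND (not by 100 OR by 400)
2376 ÷ 4 = 594 exactly → divisible by 4
2376 ÷ 100 = 23 remainder 76 → not divisible by 100
Divisible by 4 but not by 100 → leap year

Yes


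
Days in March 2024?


31 days

Month: March (month 3)
March has 31 days


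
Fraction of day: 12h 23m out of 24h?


0.5160 (51.60%)

Total minutes: 12×60 + 23 = 743
Day = 24×60 = 1440 minutes
Fraction = 743/1440 ≈ 0.5160
As a percentage: 743/1440 × 100 ≈ 51.60%


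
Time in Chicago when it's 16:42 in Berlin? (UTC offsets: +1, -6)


Time difference = UTC-6 - UTC+1 = -7 hours
New hour = (16 -7) mod 24
= 9 mod 24 = 9
Minutes unchanged → 09:42

09:42


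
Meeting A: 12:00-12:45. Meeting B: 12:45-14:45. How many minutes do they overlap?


0 minutes

Meeting A: 720-765 (in minutes from midnight)
Meeting B: 765-885
Overlap start = max(720, 765) = 765
Overlap end = min(765, 885) = 765
Overlap = max(0, 765 - 765) = 0 min


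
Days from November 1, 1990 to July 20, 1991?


261 days

From November 1, 1990 to July 20, 1991
Rest of November 1990: 30 - 1 = 29
Full months: December 31, January 31, February 1991 28, March 31, April 30, May 31, June 30
Days into July 1991: 20
Total = 29 + 31 + 31 + 28 + 31 + 30 + 31 + 30 + 20 = 261 days


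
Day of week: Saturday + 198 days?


Start: Saturday (index 5)
(5 + 198) mod 7
= 203 mod 7
= 0
Index 0 → Monday

Monday


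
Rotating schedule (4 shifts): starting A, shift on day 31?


Shift C

Shifts: A, B, C, D
Start: A (index 0)
Day 31: (0 + 31 - 1) mod 4
= 30 mod 4
= 2
Index 2 → shift C


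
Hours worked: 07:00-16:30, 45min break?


Total time = (16×60+30) - (7×60+0)
= 990 - 420 = 570 min
Minus break: 570 - 45 = 525 min
= 8h 45m

8h 45m (525 minutes)


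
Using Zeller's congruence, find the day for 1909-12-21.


Tuesday

Zeller's congruence:
q=21, m=12, k=9, j=19
h = (21 + ⌊13×13/5⌋ + 9 + ⌊9/4⌋ + ⌊19/4⌋ - 2×19) mod 7
= (21 + 33 + 9 + 2 + 4 - 38) mod 7
= 31 mod 7 = 3
h=3 → Tuesday


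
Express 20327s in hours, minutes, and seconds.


Hours: 20327 ÷ 3600 = 5 remainder 2327
Minutes: 2327 ÷ 60 = 38 remainder 47
Seconds: 47

5h 38m 47s


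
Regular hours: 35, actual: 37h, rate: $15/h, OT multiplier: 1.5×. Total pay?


Regular: 35h × $15 = $525.00
Overtime: 37 - 35 = 2h
OT pay: 2h × $15 × 1.5 = $45.00
Total = $525.00 + $45.00 = $570.00

$570.00


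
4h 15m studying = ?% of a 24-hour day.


17.7%

Time: 255 minutes
Day: 1440 minutes
Percentage = (255/1440) × 100 ≈ 17.7%


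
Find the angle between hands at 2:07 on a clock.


Hour hand = 2×30 + 7×0.5 = 63.5°
Minute hand = 7×6 = 42°
Difference = |63.5 - 42| = 21.5°

21.5°


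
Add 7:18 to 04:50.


Start: 290 minutes from midnight
Add: 438 minutes
Total: 728 minutes
Hours: 728 ÷ 60 = 12 remainder 8

12:08


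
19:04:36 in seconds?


Hours: 19 × 3600 = 68400
Minutes: 4 × 60 = 240
Seconds: 36
Total = 68400 + 240 + 36 = 68676

68676 seconds


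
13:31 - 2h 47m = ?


10:44

Start: 811 minutes from midnight
Subtract: 167 minutes
Remaining: 811 - 167 = 644
Hours: 10, Minutes: 44


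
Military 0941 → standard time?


9:41 AM

Hour: 9
9 < 12 → AM


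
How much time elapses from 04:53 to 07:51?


End time in minutes: 7×60 + 51 = 471
Start time in minutes: 4×60 + 53 = 293
Difference = 471 - 293 = 178 minutes
= 2 hours 58 minutes

2h 58m


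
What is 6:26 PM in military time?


18:26

Input: 6:26 PM
PM: 6 + 12 = 18


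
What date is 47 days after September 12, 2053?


October 29, 2053

Start: September 12, 2053
Add 47 days
September 12 → October 1: 30 - 12 + 1 = 19 days (47 - 19 = 28 left)
October 1 + 28 = October 29, 2053


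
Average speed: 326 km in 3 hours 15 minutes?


Distance: 326 km
Time: 3h 15m = 195 min = 195/60 = 13/4 hours
Speed = 326 ÷ (13/4) = 326 × 4 / 13 = 1304/13 ≈ 100.3 km/h

100.3 km/h


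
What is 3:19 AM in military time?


Input: 3:19 AM
AM hour stays: 3

03:19


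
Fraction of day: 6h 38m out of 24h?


Total minutes: 6×60 + 38 = 398
Day = 24×60 = 1440 minutes
Fraction = 398/1440 ≈ 0.2764
As a percentage: 398/1440 × 100 ≈ 27.64%

0.2764 (27.64%)


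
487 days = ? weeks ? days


Weeks: 487 ÷ 7 = 69 remainder 4

69 weeks 4 days


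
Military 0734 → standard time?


7:34 AM

Hour: 7
7 < 12 → AM


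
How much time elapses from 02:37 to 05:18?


End time in minutes: 5×60 + 18 = 318
Start time in minutes: 2×60 + 37 = 157
Difference = 318 - 157 = 161 minutes
= 2 hours 41 minutes

2h 41m


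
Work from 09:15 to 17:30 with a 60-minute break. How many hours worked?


Total time = (17×60+30) - (9×60+15)
= 1050 - 555 = 495 min
Minus break: 495 - 60 = 435 min
= 7h 15m

7h 15m (435 minutes)


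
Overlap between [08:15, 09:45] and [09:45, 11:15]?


0 minutes

Meeting A: 495-585 (in minutes from midnight)
Meeting B: 585-675
Overlap start = max(495, 585) = 585
Overlap end = min(585, 675) = 585
Overlap = max(0, 585 - 585) = 0 min


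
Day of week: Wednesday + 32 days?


Start: Wednesday (index 2)
(2 + 32) mod 7
= 34 mod 7
= 6
Index 6 → Sunday

Sunday


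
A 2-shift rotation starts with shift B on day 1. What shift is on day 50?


Shifts: A, B
Start: B (index 1)
Day 50: (1 + 50 - 1) mod 2
= 50 mod 2
= 0
Index 0 → shift A

Shift A


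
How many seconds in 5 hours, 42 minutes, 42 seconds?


Hours: 5 × 3600 = 18000
Minutes: 42 × 60 = 2520
Seconds: 42
Total = 18000 + 2520 + 42 = 20562

20562 seconds


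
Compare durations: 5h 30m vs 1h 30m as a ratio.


Duration 1: 330 minutes
Duration 2: 90 minutes
Ratio = 330:90
GCD = 30
Simplified = 11:3
As a decimal: 11/3 ≈ 3.67

11:3 (3.67)


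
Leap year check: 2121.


No

Rules: divisible by 4 AND (not by 100 OR by 400)
2121 ÷ 4 = 530 remainder 1 → not divisible by 4
Not divisible by 4 → not a leap year


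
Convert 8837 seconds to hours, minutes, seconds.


2h 27m 17s

Hours: 8837 ÷ 3600 = 2 remainder 1637
Minutes: 1637 ÷ 60 = 27 remainder 17
Seconds: 17


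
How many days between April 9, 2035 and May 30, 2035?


51 days

From April 9, 2035 to May 30, 2035
Rest of April 2035: 30 - 9 = 21
Days into May 2035: 30
Total = 21 + 30 = 51 days


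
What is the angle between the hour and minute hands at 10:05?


87.5°

Hour hand = 10×30 + 5×0.5 = 302.5°
Minute hand = 5×6 = 30°
Difference = |302.5 - 30| = 272.5°
Since > 180°: 360 - 272.5 = 87.5°


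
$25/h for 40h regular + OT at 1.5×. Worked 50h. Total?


$1375.00

Regular: 40h × $25 = $1000.00
Overtime: 50 - 40 = 10h
OT pay: 10h × $25 × 1.5 = $375.00
Total = $1000.00 + $375.00 = $1375.00


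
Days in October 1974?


31 days

Month: October (month 10)
October has 31 days


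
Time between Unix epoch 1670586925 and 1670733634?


146709 seconds (40.8 hours / 1.70 days)

Difference = 1670733634 - 1670586925 = 146709 seconds
In hours: 146709 / 3600 ≈ 40.8
In days: 146709 / 86400 ≈ 1.70


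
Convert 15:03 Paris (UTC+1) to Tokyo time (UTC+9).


23:03

Time difference = UTC+9 - UTC+1 = +8 hours
New hour = (15 + 8) mod 24
= 23 mod 24 = 23
Minutes unchanged → 23:03


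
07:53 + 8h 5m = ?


15:58

Start: 473 minutes from midnight
Add: 485 minutes
Total: 958 minutes
Hours: 958 ÷ 60 = 15 remainder 58


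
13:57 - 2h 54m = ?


Start: 837 minutes from midnight
Subtract: 174 minutes
Remaining: 837 - 174 = 663
Hours: 11, Minutes: 3

11:03


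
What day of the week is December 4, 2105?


Zeller's congruence:
q=4, m=12, k=5, j=21
h = (4 + ⌊13×13/5⌋ + 5 + ⌊5/4⌋ + ⌊21/4⌋ - 2×21) mod 7
= (4 + 33 + 5 + 1 + 5 - 42) mod 7
= 6 mod 7 = 6
h=6 → Friday

Friday


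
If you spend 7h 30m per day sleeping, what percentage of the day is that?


31.3%

Time: 450 minutes
Day: 1440 minutes
Percentage = (450/1440) × 100 ≈ 31.3%


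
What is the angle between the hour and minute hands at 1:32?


146.0°

Hour hand = 1×30 + 32×0.5 = 46.0°
Minute hand = 32×6 = 192°
Difference = |46.0 - 192| = 146.0°


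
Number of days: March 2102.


Month: March (month 3)
March has 31 days

31 days


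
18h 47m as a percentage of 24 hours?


Total minutes: 18×60 + 47 = 1127
Day = 24×60 = 1440 minutes
Fraction = 1127/1440 ≈ 0.7826
As a percentage: 1127/1440 × 100 ≈ 78.26%

0.7826 (78.26%)


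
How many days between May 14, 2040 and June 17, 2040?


From May 14, 2040 to June 17, 2040
Rest of May 2040: 31 - 14 = 17
Days into June 2040: 17
Total = 17 + 17 = 34 days

34 days


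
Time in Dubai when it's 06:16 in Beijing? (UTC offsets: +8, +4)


Time difference = UTC+4 - UTC+8 = -4 hours
New hour = (6 -4) mod 24
= 2 mod 24 = 2
Minutes unchanged → 02:16

02:16


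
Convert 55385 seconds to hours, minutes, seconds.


15h 23m 5s

Hours: 55385 ÷ 3600 = 15 remainder 1385
Minutes: 1385 ÷ 60 = 23 remainder 5
Seconds: 5


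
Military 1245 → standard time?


12:45 PM

Hour: 12
12 → 12 PM (noon)


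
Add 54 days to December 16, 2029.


February 8, 2030

Start: December 16, 2029
Add 54 days
December 16 → January 1: 31 - 16 + 1 = 16 days (54 - 16 = 38 left)
January 1 → February 1: 31 - 1 + 1 = 31 days (38 - 31 = 7 left)
February 1 + 7 = February 8, 2030


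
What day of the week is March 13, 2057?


Tuesday

Zeller's congruence:
q=13, m=3, k=57, j=20
h = (13 + ⌊13×4/5⌋ + 57 + ⌊57/4⌋ + ⌊20/4⌋ - 2×20) mod 7
= (13 + 10 + 57 + 14 + 5 - 40) mod 7
= 59 mod 7 = 3
h=3 → Tuesday


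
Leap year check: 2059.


No

Rules: divisible by 4 AND (not by 100 OR by 400)
2059 ÷ 4 = 514 remainder 3 → not divisible by 4
Not divisible by 4 → not a leap year


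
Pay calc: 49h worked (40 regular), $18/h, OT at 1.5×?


$963.00

Regular: 40h × $18 = $720.00
Overtime: 49 - 40 = 9h
OT pay: 9h × $18 × 1.5 = $243.00
Total = $720.00 + $243.00 = $963.00


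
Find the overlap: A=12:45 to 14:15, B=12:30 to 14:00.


75 minutes

Meeting A: 765-855 (in minutes from midnight)
Meeting B: 750-840
Overlap start = max(765, 750) = 765
Overlap end = min(855, 840) = 840
Overlap = max(0, 840 - 765) = 75 min


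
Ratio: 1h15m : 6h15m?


1:5 (0.20)

Duration 1: 75 minutes
Duration 2: 375 minutes
Ratio = 75:375
GCD = 75
Simplified = 1:5
As a decimal: 1/5 = 0.20


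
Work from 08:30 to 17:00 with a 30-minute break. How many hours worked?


8h 0m (480 minutes)

Total time = (17×60+0) - (8×60+30)
= 1020 - 510 = 510 min
Minus break: 510 - 30 = 480 min
= 8h 0m


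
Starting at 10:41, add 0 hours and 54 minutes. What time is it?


11:35

Start: 641 minutes from midnight
Add: 54 minutes
Total: 695 minutes
Hours: 695 ÷ 60 = 11 remainder 35


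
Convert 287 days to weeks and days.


41 weeks 0 days

Weeks: 287 ÷ 7 = 41 remainder 0


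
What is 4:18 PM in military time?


16:18

Input: 4:18 PM
PM: 4 + 12 = 16


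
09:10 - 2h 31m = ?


06:39

Start: 550 minutes from midnight
Subtract: 151 minutes
Remaining: 550 - 151 = 399
Hours: 6, Minutes: 39


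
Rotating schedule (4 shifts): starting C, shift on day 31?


Shifts: A, B, C, D
Start: C (index 2)
Day 31: (2 + 31 - 1) mod 4
= 32 mod 4
= 0
Index 0 → shift A

Shift A


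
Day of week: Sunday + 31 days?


Start: Sunday (index 6)
(6 + 31) mod 7
= 37 mod 7
= 2
Index 2 → Wednesday

Wednesday


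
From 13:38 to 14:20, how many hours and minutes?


End time in minutes: 14×60 + 20 = 860
Start time in minutes: 13×60 + 38 = 818
Difference = 860 - 818 = 42 minutes
= 0 hours 42 minutes

0h 42m


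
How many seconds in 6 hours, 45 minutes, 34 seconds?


Hours: 6 × 3600 = 21600
Minutes: 45 × 60 = 2700
Seconds: 34
Total = 21600 + 2700 + 34 = 24334

24334 seconds


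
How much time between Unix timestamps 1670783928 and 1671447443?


663515 seconds (184.3 hours / 7.68 days)

Difference = 1671447443 - 1670783928 = 663515 seconds
In hours: 663515 / 3600 ≈ 184.3
In days: 663515 / 86400 ≈ 7.68


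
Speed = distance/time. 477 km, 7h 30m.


63.6 km/h

Distance: 477 km
Time: 7h 30m = 450 min = 450/60 = 15/2 hours
Speed = 477 ÷ (15/2) = 477 × 2 / 15 = 954/15 = 63.6 km/h


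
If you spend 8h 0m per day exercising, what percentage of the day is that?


Time: 480 minutes
Day: 1440 minutes
Percentage = (480/1440) × 100 ≈ 33.3%

33.3%


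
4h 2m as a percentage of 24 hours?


Total minutes: 4×60 + 2 = 242
Day = 24×60 = 1440 minutes
Fraction = 242/1440 ≈ 0.1681
As a percentage: 242/1440 × 100 ≈ 16.81%

0.1681 (16.81%)


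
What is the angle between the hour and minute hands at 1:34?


157.0°

Hour hand = 1×30 + 34×0.5 = 47.0°
Minute hand = 34×6 = 204°
Difference = |47.0 - 204| = 157.0°


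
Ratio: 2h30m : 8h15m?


Duration 1: 150 minutes
Duration 2: 495 minutes
Ratio = 150:495
GCD = 15
Simplified = 10:33
As a decimal: 10/33 ≈ 0.30

10:33 (0.30)


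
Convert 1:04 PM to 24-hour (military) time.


13:04

Input: 1:04 PM
PM: 1 + 12 = 13


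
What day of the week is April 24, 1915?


Zeller's congruence:
q=24, m=4, k=15, j=19
h = (24 + ⌊13×5/5⌋ + 15 + ⌊15/4⌋ + ⌊19/4⌋ - 2×19) mod 7
= (24 + 13 + 15 + 3 + 4 - 38) mod 7
= 21 mod 7 = 0
h=0 → Saturday

Saturday


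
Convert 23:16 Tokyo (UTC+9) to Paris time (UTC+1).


Time difference = UTC+1 - UTC+9 = -8 hours
New hour = (23 -8) mod 24
= 15 mod 24 = 15
Minutes unchanged → 15:16

15:16


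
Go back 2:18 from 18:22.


Start: 1102 minutes from midnight
Subtract: 138 minutes
Remaining: 1102 - 138 = 964
Hours: 16, Minutes: 4

16:04


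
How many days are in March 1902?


Month: March (month 3)
March has 31 days

31 days


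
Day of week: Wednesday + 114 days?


Friday

Start: Wednesday (index 2)
(2 + 114) mod 7
= 116 mod 7
= 4
Index 4 → Friday


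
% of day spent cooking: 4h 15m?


Time: 255 minutes
Day: 1440 minutes
Percentage = (255/1440) × 100 ≈ 17.7%

17.7%


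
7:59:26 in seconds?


28766 seconds

Hours: 7 × 3600 = 25200
Minutes: 59 × 60 = 3540
Seconds: 26
Total = 25200 + 3540 + 26 = 28766


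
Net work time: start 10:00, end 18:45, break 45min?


8h 0m (480 minutes)

Total time = (18×60+45) - (10×60+0)
= 1125 - 600 = 525 min
Minus break: 525 - 45 = 480 min
= 8h 0m


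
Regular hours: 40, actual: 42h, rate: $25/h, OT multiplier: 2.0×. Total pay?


$1100.00

Regular: 40h × $25 = $1000.00
Overtime: 42 - 40 = 2h
OT pay: 2h × $25 × 2.0 = $100.00
Total = $1000.00 + $100.00 = $1100.00


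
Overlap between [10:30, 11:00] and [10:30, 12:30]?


Meeting A: 630-660 (in minutes from midnight)
Meeting B: 630-750
Overlap start = max(630, 630) = 630
Overlap end = min(660, 750) = 660
Overlap = max(0, 660 - 630) = 30 min

30 minutes


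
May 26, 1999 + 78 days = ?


Start: May 26, 1999
Add 78 days
May 26 → June 1: 31 - 26 + 1 = 6 days (78 - 6 = 72 left)
June 1 → July 1: 30 - 1 + 1 = 30 days (72 - 30 = 42 left)
July 1 → August 1: 31 - 1 + 1 = 31 days (42 - 31 = 11 left)
August 1 + 11 = August 12, 1999

August 12, 1999


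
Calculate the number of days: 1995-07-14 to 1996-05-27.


From July 14, 1995 to May 27, 1996
Rest of July 1995: 31 - 14 = 17
Full months: August 31, September 30, October 31, November 30, December 31, January 31, February 1996 29, March 31, April 30
Days into May 1996: 27
Total = 17 + 31 + 30 + 31 + 30 + 31 + 31 + 29 + 31 + 30 + 27 = 318 days

318 days


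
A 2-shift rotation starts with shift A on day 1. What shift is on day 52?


Shifts: A, B
Start: A (index 0)
Day 52: (0 + 52 - 1) mod 2
= 51 mod 2
= 1
Index 1 → shift B

Shift B


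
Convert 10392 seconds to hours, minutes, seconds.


Hours: 10392 ÷ 3600 = 2 remainder 3192
Minutes: 3192 ÷ 60 = 53 remainder 12
Seconds: 12

2h 53m 12s


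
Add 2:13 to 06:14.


08:27

Start: 374 minutes from midnight
Add: 133 minutes
Total: 507 minutes
Hours: 507 ÷ 60 = 8 remainder 27


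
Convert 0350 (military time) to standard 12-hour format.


3:50 AM

Hour: 3
3 < 12 → AM


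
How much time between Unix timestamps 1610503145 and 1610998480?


495335 seconds (137.6 hours / 5.73 days)

Difference = 1610998480 - 1610503145 = 495335 seconds
In hours: 495335 / 3600 ≈ 137.6
In days: 495335 / 86400 ≈ 5.73


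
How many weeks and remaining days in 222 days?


31 weeks 5 days

Weeks: 222 ÷ 7 = 31 remainder 5


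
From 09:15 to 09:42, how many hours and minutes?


End time in minutes: 9×60 + 42 = 582
Start time in minutes: 9×60 + 15 = 555
Difference = 582 - 555 = 27 minutes
= 0 hours 27 minutes

0h 27m


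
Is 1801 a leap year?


No

Rules: divisible by 4 AND (not by 100 OR by 400)
1801 ÷ 4 = 450 remainder 1 → not divisible by 4
Not divisible by 4 → not a leap year


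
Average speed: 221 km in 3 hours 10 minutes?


Distance: 221 km
Time: 3h 10m = 190 min = 190/60 = 19/6 hours
Speed = 221 ÷ (19/6) = 221 × 6 / 19 = 1326/19 ≈ 69.8 km/h

69.8 km/h


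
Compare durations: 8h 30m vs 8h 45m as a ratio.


34:35 (0.97)

Duration 1: 510 minutes
Duration 2: 525 minutes
Ratio = 510:525
GCD = 15
Simplified = 34:35
As a decimal: 34/35 ≈ 0.97


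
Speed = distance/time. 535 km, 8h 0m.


Distance: 535 km
Time: 8 hours
Speed = 535 / 8 ≈ 66.9 km/h

66.9 km/h


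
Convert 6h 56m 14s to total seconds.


Hours: 6 × 3600 = 21600
Minutes: 56 × 60 = 3360
Seconds: 14
Total = 21600 + 3360 + 14 = 24974

24974 seconds


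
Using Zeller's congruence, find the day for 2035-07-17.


Zeller's congruence:
q=17, m=7, k=35, j=20
h = (17 + ⌊13×8/5⌋ + 35 + ⌊35/4⌋ + ⌊20/4⌋ - 2×20) mod 7
= (17 + 20 + 35 + 8 + 5 - 40) mod 7
= 45 mod 7 = 3
h=3 → Tuesday

Tuesday


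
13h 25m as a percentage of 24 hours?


0.5590 (55.90%)

Total minutes: 13×60 + 25 = 805
Day = 24×60 = 1440 minutes
Fraction = 805/1440 ≈ 0.5590
As a percentage: 805/1440 × 100 ≈ 55.90%


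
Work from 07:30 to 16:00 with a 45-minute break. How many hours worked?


Total time = (16×60+0) - (7×60+30)
= 960 - 450 = 510 min
Minus break: 510 - 45 = 465 min
= 7h 45m

7h 45m (465 minutes)


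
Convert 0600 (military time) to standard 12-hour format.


Hour: 6
6 < 12 → AM

6:00 AM


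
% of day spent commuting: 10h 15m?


Time: 615 minutes
Day: 1440 minutes
Percentage = (615/1440) × 100 ≈ 42.7%

42.7%


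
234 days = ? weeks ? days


Weeks: 234 ÷ 7 = 33 remainder 3

33 weeks 3 days


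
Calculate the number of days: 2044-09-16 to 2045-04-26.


222 days

From September 16, 2044 to April 26, 2045
Rest of September 2044: 30 - 16 = 14
Full months: October 31, November 30, December 31, January 31, February 2045 28, March 31
Days into April 2045: 26
Total = 14 + 31 + 30 + 31 + 31 + 28 + 31 + 26 = 222 days


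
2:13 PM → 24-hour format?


14:13

Input: 2:13 PM
PM: 2 + 12 = 14


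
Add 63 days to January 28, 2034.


Start: January 28, 2034
Add 63 days
January 28 → February 1: 31 - 28 + 1 = 4 days (63 - 4 = 59 left)
February 1 → March 1: 28 - 1 + 1 = 28 days (59 - 28 = 31 left)
March 1 → April 1: 31 - 1 + 1 = 31 days (31 - 31 = 0 left)
Land exactly on April 1, 2034

April 1, 2034


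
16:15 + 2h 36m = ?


18:51

Start: 975 minutes from midnight
Add: 156 minutes
Total: 1131 minutes
Hours: 1131 ÷ 60 = 18 remainder 51


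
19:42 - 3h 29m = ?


Start: 1182 minutes from midnight
Subtract: 209 minutes
Remaining: 1182 - 209 = 973
Hours: 16, Minutes: 13

16:13


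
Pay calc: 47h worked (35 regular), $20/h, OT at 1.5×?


Regular: 35h × $20 = $700.00
Overtime: 47 - 35 = 12h
OT pay: 12h × $20 × 1.5 = $360.00
Total = $700.00 + $360.00 = $1060.00

$1060.00


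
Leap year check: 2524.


Rules: divisible by 4 AND (not by 100 OR by 400)
2524 ÷ 4 = 631 exactly → divisible by 4
2524 ÷ 100 = 25 remainder 24 → not divisible by 100
Divisible by 4 but not by 100 → leap year

Yes


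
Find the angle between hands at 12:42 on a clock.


Hour hand (12 ≡ 0 on the dial): 0×30 + 42×0.5 = 21.0°
Minute hand = 42×6 = 252°
Difference = |21.0 - 252| = 231.0°
Since > 180°: 360 - 231.0 = 129.0°

129.0°


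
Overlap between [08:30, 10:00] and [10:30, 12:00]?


Meeting A: 510-600 (in minutes from midnight)
Meeting B: 630-720
Overlap start = max(510, 630) = 630
Overlap end = min(600, 720) = 600
Overlap = max(0, 600 - 630) = 0 min

0 minutes


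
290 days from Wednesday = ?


Start: Wednesday (index 2)
(2 + 290) mod 7
= 292 mod 7
= 5
Index 5 → Saturday

Saturday


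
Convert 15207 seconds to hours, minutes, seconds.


4h 13m 27s

Hours: 15207 ÷ 3600 = 4 remainder 807
Minutes: 807 ÷ 60 = 13 remainder 27
Seconds: 27


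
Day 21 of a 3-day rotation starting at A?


Shift C

Shifts: A, B, C
Start: A (index 0)
Day 21: (0 + 21 - 1) mod 3
= 20 mod 3
= 2
Index 2 → shift C


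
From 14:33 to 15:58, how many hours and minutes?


End time in minutes: 15×60 + 58 = 958
Start time in minutes: 14×60 + 33 = 873
Difference = 958 - 873 = 85 minutes
= 1 hours 25 minutes

1h 25m


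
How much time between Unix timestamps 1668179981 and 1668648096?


Difference = 1668648096 - 1668179981 = 468115 seconds
In hours: 468115 / 3600 ≈ 130.0
In days: 468115 / 86400 ≈ 5.42

468115 seconds (130.0 hours / 5.42 days)


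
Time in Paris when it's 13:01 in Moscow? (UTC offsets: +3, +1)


11:01

Time difference = UTC+1 - UTC+3 = -2 hours
New hour = (13 -2) mod 24
= 11 mod 24 = 11
Minutes unchanged → 11:01


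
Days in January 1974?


Month: January (month 1)
January has 31 days

31 days


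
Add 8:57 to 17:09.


02:06 (next day)

Start: 1029 minutes from midnight
Add: 537 minutes
Total: 1566 minutes
Hours: 1566 ÷ 60 = 26 remainder 6
26 ≥ 24 → 26 - 24 = 2 (next day)


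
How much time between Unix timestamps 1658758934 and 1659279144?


520210 seconds (144.5 hours / 6.02 days)

Difference = 1659279144 - 1658758934 = 520210 seconds
In hours: 520210 / 3600 ≈ 144.5
In days: 520210 / 86400 ≈ 6.02


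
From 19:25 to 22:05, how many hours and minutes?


2h 40m

End time in minutes: 22×60 + 5 = 1325
Start time in minutes: 19×60 + 25 = 1165
Difference = 1325 - 1165 = 160 minutes
= 2 hours 40 minutes


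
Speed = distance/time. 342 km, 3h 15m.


Distance: 342 km
Time: 3h 15m = 195 min = 195/60 = 13/4 hours
Speed = 342 ÷ (13/4) = 342 × 4 / 13 = 1368/13 ≈ 105.2 km/h

105.2 km/h


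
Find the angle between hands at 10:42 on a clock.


69.0°

Hour hand = 10×30 + 42×0.5 = 321.0°
Minute hand = 42×6 = 252°
Difference = |321.0 - 252| = 69.0°


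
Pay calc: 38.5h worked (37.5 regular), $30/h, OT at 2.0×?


$1185.00

Regular: 37.5h × $30 = $1125.00
Overtime: 38.5 - 37.5 = 1.0h
OT pay: 1.0h × $30 × 2.0 = $60.00
Total = $1125.00 + $60.00 = $1185.00


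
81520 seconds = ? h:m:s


22h 38m 40s

Hours: 81520 ÷ 3600 = 22 remainder 2320
Minutes: 2320 ÷ 60 = 38 remainder 40
Seconds: 40


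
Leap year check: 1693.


Rules: divisible by 4 AND (not by 100 OR by 400)
1693 ÷ 4 = 423 remainder 1 → not divisible by 4
Not divisible by 4 → not a leap year

No


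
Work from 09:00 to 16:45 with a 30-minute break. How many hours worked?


7h 15m (435 minutes)

Total time = (16×60+45) - (9×60+0)
= 1005 - 540 = 465 min
Minus break: 465 - 30 = 435 min
= 7h 15m


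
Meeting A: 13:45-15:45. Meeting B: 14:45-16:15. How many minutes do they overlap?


Meeting A: 825-945 (in minutes from midnight)
Meeting B: 885-975
Overlap start = max(825, 885) = 885
Overlap end = min(945, 975) = 945
Overlap = max(0, 945 - 885) = 60 min

60 minutes


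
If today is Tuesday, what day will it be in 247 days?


Start: Tuesday (index 1)
(1 + 247) mod 7
= 248 mod 7
= 3
Index 3 → Thursday

Thursday


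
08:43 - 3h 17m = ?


Start: 523 minutes from midnight
Subtract: 197 minutes
Remaining: 523 - 197 = 326
Hours: 5, Minutes: 26

05:26


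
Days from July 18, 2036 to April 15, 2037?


From July 18, 2036 to April 15, 2037
Rest of July 2036: 31 - 18 = 13
Full months: August 31, September 30, October 31, November 30, December 31, January 31, February 2037 28, March 31
Days into April 2037: 15
Total = 13 + 31 + 30 + 31 + 30 + 31 + 31 + 28 + 31 + 15 = 271 days

271 days


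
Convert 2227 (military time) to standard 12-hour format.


Hour: 22
22 - 12 = 10 → PM

10:27 PM
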